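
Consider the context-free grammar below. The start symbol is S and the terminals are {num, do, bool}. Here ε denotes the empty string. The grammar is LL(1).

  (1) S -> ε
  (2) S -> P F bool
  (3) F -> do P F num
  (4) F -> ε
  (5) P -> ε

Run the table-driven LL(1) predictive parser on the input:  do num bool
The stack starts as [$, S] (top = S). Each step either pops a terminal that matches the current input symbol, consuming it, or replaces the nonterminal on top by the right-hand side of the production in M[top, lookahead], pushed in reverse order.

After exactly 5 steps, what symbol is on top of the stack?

F

step 1: stack=$ S  input=do num bool $  — expand S -> P F bool
step 2: stack=$ bool F P  input=do num bool $  — expand P -> ε
step 3: stack=$ bool F  input=do num bool $  — expand F -> do P F num
step 4: stack=$ bool num F P do  input=do num bool $  — match do
step 5: stack=$ bool num F P  input=num bool $  — expand P -> ε
Stack after step 5: $ bool num F (top = F).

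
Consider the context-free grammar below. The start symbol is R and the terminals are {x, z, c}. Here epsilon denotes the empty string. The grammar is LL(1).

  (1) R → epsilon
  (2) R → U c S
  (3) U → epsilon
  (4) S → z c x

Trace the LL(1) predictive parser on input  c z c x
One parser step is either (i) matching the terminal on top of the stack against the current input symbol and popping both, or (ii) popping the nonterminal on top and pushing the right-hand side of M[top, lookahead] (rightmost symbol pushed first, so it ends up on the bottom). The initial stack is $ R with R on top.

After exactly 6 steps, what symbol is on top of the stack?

step 1: stack=$ R  input=c z c x $  — expand R → U c S
step 2: stack=$ S c U  input=c z c x $  — expand U → epsilon
step 3: stack=$ S c  input=c z c x $  — match c
step 4: stack=$ S  input=z c x $  — expand S → z c x
step 5: stack=$ x c z  input=z c x $  — match z
step 6: stack=$ x c  input=c x $  — match c
Stack after step 6: $ x (top = x).

x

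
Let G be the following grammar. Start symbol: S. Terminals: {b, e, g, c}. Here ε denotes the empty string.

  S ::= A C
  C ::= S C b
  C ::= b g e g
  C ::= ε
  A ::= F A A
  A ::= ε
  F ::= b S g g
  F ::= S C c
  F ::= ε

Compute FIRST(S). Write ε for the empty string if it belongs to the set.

{ε, b, c}

FIRST(S): from S::=A C we get {ε, b, c}. So FIRST(S) = {ε, b, c}.
FIRST(C): from C::=S C b we get {b, c}; from C::=b g e g we get {b}; from C::=ε we get {ε}. So FIRST(C) = {ε, b, c}.
FIRST(F): from F::=b S g g we get {b}; from F::=S C c we get {b, c}; from F::=ε we get {ε}. So FIRST(F) = {ε, b, c}.
FIRST(A): from A::=F A A we get {ε, b, c}; from A::=ε we get {ε}. So FIRST(A) = {ε, b, c}.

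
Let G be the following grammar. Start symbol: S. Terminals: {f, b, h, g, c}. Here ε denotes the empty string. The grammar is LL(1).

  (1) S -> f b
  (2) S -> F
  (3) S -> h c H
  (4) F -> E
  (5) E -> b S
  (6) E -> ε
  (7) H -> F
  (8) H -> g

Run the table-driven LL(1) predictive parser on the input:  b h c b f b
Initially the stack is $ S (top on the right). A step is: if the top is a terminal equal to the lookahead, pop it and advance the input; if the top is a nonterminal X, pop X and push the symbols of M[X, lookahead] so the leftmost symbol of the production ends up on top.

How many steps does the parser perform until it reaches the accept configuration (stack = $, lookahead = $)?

14

      Stack    Input          Action
   1  $ S      b h c b f b $  expand S -> F
   2  $ F      b h c b f b $  expand F -> E
   3  $ E      b h c b f b $  expand E -> b S
   4  $ S b    b h c b f b $  match b
   5  $ S      h c b f b $    expand S -> h c H
   6  $ H c h  h c b f b $    match h
   7  $ H c    c b f b $      match c
   8  $ H      b f b $        expand H -> F
   9  $ F      b f b $        expand F -> E
  10  $ E      b f b $        expand E -> b S
  11  $ S b    b f b $        match b
  12  $ S      f b $          expand S -> f b
  13  $ b f    f b $          match f
  14  $ b      b $            match b
Accept reached after 14 steps.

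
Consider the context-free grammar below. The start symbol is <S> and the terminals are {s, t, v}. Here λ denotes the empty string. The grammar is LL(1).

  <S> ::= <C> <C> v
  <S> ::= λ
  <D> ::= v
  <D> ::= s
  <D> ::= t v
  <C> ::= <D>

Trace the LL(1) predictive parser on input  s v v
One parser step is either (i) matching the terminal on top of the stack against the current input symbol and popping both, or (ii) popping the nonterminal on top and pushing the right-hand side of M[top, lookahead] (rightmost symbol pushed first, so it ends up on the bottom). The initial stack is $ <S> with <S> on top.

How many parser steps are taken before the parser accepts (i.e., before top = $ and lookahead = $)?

8

     Stack        Input    Action
  1  $ <S>        s v v $  expand <S> ::= <C> <C> v
  2  $ v <C> <C>  s v v $  expand <C> ::= <D>
  3  $ v <C> <D>  s v v $  expand <D> ::= s
  4  $ v <C> s    s v v $  match s
  5  $ v <C>      v v $    expand <C> ::= <D>
  6  $ v <D>      v v $    expand <D> ::= v
  7  $ v v        v v $    match v
  8  $ v          v $      match v
Accept reached after 8 steps.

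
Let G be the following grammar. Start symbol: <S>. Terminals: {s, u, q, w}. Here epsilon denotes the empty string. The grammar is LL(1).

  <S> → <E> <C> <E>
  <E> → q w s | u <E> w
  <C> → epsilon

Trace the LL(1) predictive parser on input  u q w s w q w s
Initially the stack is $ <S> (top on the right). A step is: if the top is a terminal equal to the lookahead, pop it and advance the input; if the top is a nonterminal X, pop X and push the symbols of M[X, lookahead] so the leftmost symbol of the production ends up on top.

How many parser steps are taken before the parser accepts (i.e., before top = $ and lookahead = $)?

step 1: stack=$ <S>  input=u q w s w q w s $  — expand <S> → <E> <C> <E>
step 2: stack=$ <E> <C> <E>  input=u q w s w q w s $  — expand <E> → u <E> w
step 3: stack=$ <E> <C> w <E> u  input=u q w s w q w s $  — match u
step 4: stack=$ <E> <C> w <E>  input=q w s w q w s $  — expand <E> → q w s
step 5: stack=$ <E> <C> w s w q  input=q w s w q w s $  — match q
step 6: stack=$ <E> <C> w s w  input=w s w q w s $  — match w
step 7: stack=$ <E> <C> w s  input=s w q w s $  — match s
step 8: stack=$ <E> <C> w  input=w q w s $  — match w
step 9: stack=$ <E> <C>  input=q w s $  — expand <C> → epsilon
step 10: stack=$ <E>  input=q w s $  — expand <E> → q w s
step 11: stack=$ s w q  input=q w s $  — match q
step 12: stack=$ s w  input=w s $  — match w
step 13: stack=$ s  input=s $  — match s
Accept reached after 13 steps.

13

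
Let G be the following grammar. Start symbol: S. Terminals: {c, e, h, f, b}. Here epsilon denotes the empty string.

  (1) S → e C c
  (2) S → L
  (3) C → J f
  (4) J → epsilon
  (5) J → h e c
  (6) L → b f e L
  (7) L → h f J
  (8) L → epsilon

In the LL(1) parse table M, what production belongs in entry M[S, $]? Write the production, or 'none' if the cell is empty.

FIRST(J) = {epsilon, h}
FIRST(L) = {epsilon, b, h}
FIRST(S) = {epsilon, b, e, h}  (via L)
FIRST(C) = {f, h}  (via J f)
FOLLOW(S) includes $ since S is the start symbol.
FOLLOW(S): S appears on no right-hand side. Thus FOLLOW(S) = {$}.
For S → e C c: FIRST(e C c) = {e}, so it goes in M[S, t] for t ∈ {e}.
For S → L: FIRST(L) = {epsilon, b, h}, so it goes in M[S, t] for t ∈ {b, h}; since epsilon ∈ FIRST, also for every t ∈ FOLLOW(S) = {$}.

S → L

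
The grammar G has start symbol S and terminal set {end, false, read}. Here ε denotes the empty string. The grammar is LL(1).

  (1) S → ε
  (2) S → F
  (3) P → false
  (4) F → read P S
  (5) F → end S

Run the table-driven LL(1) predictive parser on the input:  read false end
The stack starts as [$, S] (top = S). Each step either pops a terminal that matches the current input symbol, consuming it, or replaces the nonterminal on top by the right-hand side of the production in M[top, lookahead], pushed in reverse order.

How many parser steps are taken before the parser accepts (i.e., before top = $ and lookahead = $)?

9

     Stack       Input             Action
  1  $ S         read false end $  expand S → F
  2  $ F         read false end $  expand F → read P S
  3  $ S P read  read false end $  match read
  4  $ S P       false end $       expand P → false
  5  $ S false   false end $       match false
  6  $ S         end $             expand S → F
  7  $ F         end $             expand F → end S
  8  $ S end     end $             match end
  9  $ S         $                 expand S → ε
Accept reached after 9 steps.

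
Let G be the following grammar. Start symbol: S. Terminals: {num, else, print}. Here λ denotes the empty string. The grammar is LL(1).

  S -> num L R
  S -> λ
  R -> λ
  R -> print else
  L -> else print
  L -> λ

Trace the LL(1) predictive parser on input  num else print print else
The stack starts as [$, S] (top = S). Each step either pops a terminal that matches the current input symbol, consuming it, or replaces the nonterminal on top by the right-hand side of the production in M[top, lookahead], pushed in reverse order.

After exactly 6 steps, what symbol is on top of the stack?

     Stack           Input                        Action
  1  $ S             num else print print else $  expand S -> num L R
  2  $ R L num       num else print print else $  match num
  3  $ R L           else print print else $      expand L -> else print
  4  $ R print else  else print print else $      match else
  5  $ R print       print print else $           match print
  6  $ R             print else $                 expand R -> print else
Stack after step 6: $ else print (top = print).

print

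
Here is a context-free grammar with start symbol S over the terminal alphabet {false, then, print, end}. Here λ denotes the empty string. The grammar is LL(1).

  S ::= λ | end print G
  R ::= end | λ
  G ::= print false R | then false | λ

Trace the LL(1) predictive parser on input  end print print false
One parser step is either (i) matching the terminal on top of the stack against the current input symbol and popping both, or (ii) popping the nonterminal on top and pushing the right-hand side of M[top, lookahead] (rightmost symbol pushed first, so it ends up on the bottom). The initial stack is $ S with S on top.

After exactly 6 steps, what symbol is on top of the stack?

R

     Stack            Input                    Action
  1  $ S              end print print false $  expand S ::= end print G
  2  $ G print end    end print print false $  match end
  3  $ G print        print print false $      match print
  4  $ G              print false $            expand G ::= print false R
  5  $ R false print  print false $            match print
  6  $ R false        false $                  match false
Stack after step 6: $ R (top = R).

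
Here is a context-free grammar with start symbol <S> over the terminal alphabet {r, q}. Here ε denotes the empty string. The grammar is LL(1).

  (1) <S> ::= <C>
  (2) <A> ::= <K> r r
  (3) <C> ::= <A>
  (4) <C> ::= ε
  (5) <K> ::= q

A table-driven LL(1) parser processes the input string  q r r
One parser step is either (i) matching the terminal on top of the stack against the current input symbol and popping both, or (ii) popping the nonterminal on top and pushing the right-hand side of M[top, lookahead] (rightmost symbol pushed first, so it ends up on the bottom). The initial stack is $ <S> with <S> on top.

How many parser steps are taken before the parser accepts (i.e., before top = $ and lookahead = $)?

step 1: stack=$ <S>  input=q r r $  — expand <S> ::= <C>
step 2: stack=$ <C>  input=q r r $  — expand <C> ::= <A>
step 3: stack=$ <A>  input=q r r $  — expand <A> ::= <K> r r
step 4: stack=$ r r <K>  input=q r r $  — expand <K> ::= q
step 5: stack=$ r r q  input=q r r $  — match q
step 6: stack=$ r r  input=r r $  — match r
step 7: stack=$ r  input=r $  — match r
Accept reached after 7 steps.

7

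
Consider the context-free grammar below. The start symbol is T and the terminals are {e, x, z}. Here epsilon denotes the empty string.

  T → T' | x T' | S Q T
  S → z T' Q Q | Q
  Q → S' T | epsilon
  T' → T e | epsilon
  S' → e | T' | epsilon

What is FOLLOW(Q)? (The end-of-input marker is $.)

{$, e, x, z}

FIRST(T) = {epsilon, e, x, z}  (via T', S Q T)
FIRST(T') = {epsilon, e, x, z}  (via T e)
FIRST(S') = {epsilon, e, x, z}  (via T')
FIRST(Q) = {epsilon, e, x, z}  (via S' T)
FIRST(S) = {epsilon, e, x, z}  (via Q)
FOLLOW(T) includes $ since T is the start symbol.
FOLLOW(T): in T→S Q T, the suffix after T is empty (adds nothing new); in Q→S' T, the suffix after T is empty, so FOLLOW(T) ⊇ FOLLOW(Q) = {$, e, x, z}; in T'→T e, T is followed by e with FIRST {e}. Thus FOLLOW(T) = {$, e, x, z}.
FOLLOW(S): in T→S Q T, S is followed by Q T with FIRST {epsilon, e, x, z}; in T→S Q T, the suffix after S is nullable, so FOLLOW(S) ⊇ FOLLOW(T) = {$, e, x, z}. Thus FOLLOW(S) = {$, e, x, z}.
FOLLOW(Q): in T→S Q T, Q is followed by T with FIRST {epsilon, e, x, z}; in T→S Q T, the suffix after Q is nullable, so FOLLOW(Q) ⊇ FOLLOW(T) = {$, e, x, z}; in S→z T' Q Q (occurrence 1), Q is followed by Q with FIRST {epsilon, e, x, z}; in S→z T' Q Q (occurrence 1), the suffix after Q is nullable, so FOLLOW(Q) ⊇ FOLLOW(S) = {$, e, x, z}; in S→z T' Q Q (occurrence 2), the suffix after Q is empty, so FOLLOW(Q) ⊇ FOLLOW(S) = {$, e, x, z}; in S→Q, the suffix after Q is empty, so FOLLOW(Q) ⊇ FOLLOW(S) = {$, e, x, z}. Thus FOLLOW(Q) = {$, e, x, z}.
FOLLOW(S'): in Q→S' T, S' is followed by T with FIRST {epsilon, e, x, z}; in Q→S' T, the suffix after S' is nullable, so FOLLOW(S') ⊇ FOLLOW(Q) = {$, e, x, z}. Thus FOLLOW(S') = {$, e, x, z}.
FOLLOW(T'): in T→T', the suffix after T' is empty, so FOLLOW(T') ⊇ FOLLOW(T) = {$, e, x, z}; in T→x T', the suffix after T' is empty, so FOLLOW(T') ⊇ FOLLOW(T) = {$, e, x, z}; in S→z T' Q Q, T' is followed by Q Q with FIRST {epsilon, e, x, z}; in S→z T' Q Q, the suffix after T' is nullable, so FOLLOW(T') ⊇ FOLLOW(S) = {$, e, x, z}; in S'→T', the suffix after T' is empty, so FOLLOW(T') ⊇ FOLLOW(S') = {$, e, x, z}. Thus FOLLOW(T') = {$, e, x, z}.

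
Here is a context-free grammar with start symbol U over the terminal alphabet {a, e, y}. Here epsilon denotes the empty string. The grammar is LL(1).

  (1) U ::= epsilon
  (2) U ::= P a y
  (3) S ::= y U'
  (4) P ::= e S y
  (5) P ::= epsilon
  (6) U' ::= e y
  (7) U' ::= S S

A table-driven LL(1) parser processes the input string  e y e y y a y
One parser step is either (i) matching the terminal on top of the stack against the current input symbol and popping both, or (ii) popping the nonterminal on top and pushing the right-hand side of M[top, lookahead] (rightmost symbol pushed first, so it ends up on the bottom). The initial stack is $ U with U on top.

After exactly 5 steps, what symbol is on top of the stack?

     Stack         Input            Action
  1  $ U           e y e y y a y $  expand U ::= P a y
  2  $ y a P       e y e y y a y $  expand P ::= e S y
  3  $ y a y S e   e y e y y a y $  match e
  4  $ y a y S     y e y y a y $    expand S ::= y U'
  5  $ y a y U' y  y e y y a y $    match y
Stack after step 5: $ y a y U' (top = U').

U'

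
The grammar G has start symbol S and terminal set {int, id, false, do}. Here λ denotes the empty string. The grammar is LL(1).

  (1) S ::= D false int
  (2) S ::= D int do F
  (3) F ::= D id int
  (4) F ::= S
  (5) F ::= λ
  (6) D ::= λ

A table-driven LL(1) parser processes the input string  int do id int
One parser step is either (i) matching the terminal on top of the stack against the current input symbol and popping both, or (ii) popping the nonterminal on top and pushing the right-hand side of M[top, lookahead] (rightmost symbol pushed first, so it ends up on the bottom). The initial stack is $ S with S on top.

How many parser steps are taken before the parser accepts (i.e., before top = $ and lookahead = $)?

step 1: stack=$ S  input=int do id int $  — expand S ::= D int do F
step 2: stack=$ F do int D  input=int do id int $  — expand D ::= λ
step 3: stack=$ F do int  input=int do id int $  — match int
step 4: stack=$ F do  input=do id int $  — match do
step 5: stack=$ F  input=id int $  — expand F ::= D id int
step 6: stack=$ int id D  input=id int $  — expand D ::= λ
step 7: stack=$ int id  input=id int $  — match id
step 8: stack=$ int  input=int $  — match int
Accept reached after 8 steps.

8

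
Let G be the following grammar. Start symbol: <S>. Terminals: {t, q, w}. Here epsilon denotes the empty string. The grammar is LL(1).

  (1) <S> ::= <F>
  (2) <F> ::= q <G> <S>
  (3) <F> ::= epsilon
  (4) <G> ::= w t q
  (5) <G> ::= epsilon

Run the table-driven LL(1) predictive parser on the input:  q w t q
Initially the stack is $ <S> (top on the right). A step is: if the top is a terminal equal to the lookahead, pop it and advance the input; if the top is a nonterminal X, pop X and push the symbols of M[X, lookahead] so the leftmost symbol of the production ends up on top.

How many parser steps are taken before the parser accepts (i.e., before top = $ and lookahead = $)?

     Stack        Input      Action
  1  $ <S>        q w t q $  expand <S> ::= <F>
  2  $ <F>        q w t q $  expand <F> ::= q <G> <S>
  3  $ <S> <G> q  q w t q $  match q
  4  $ <S> <G>    w t q $    expand <G> ::= w t q
  5  $ <S> q t w  w t q $    match w
  6  $ <S> q t    t q $      match t
  7  $ <S> q      q $        match q
  8  $ <S>        $          expand <S> ::= <F>
  9  $ <F>        $          expand <F> ::= epsilon
Accept reached after 9 steps.

9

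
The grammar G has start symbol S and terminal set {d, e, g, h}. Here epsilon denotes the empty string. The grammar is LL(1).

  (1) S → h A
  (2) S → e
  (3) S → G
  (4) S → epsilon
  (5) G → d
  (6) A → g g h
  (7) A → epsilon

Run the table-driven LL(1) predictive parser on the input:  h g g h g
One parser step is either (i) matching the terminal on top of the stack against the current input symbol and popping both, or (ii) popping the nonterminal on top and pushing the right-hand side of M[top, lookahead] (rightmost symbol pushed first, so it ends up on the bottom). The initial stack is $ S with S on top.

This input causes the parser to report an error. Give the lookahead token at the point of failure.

     Stack    Input        Action
  1  $ S      h g g h g $  expand S → h A
  2  $ A h    h g g h g $  match h
  3  $ A      g g h g $    expand A → g g h
  4  $ h g g  g g h g $    match g
  5  $ h g    g h g $      match g
  6  $ h      h g $        match h
  7  $        g $          error: stack empty but input remains

g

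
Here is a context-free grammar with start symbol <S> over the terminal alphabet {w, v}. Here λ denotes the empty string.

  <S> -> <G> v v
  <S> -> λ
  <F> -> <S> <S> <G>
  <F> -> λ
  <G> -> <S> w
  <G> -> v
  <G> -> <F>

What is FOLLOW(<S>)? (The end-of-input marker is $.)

{$, v, w}

FIRST(<S>) = {λ, v, w}  (via <G> v v)
FIRST(<F>) = {λ, v, w}  (via <S> <S> <G>)
FIRST(<G>) = {λ, v, w}  (via <S> w, <F>)
FOLLOW(<S>) includes $ since <S> is the start symbol.
FOLLOW(<S>): in <F>-><S> <S> <G> (occurrence 1), <S> is followed by <S> <G> with FIRST {λ, v, w}; in <F>-><S> <S> <G> (occurrence 1), the suffix after <S> is nullable, so FOLLOW(<S>) ⊇ FOLLOW(<F>) = {v}; in <F>-><S> <S> <G> (occurrence 2), <S> is followed by <G> with FIRST {λ, v, w}; in <F>-><S> <S> <G> (occurrence 2), the suffix after <S> is nullable, so FOLLOW(<S>) ⊇ FOLLOW(<F>) = {v}; in <G>-><S> w, <S> is followed by w with FIRST {w}. Thus FOLLOW(<S>) = {$, v, w}.
FOLLOW(<F>): in <G>-><F>, the suffix after <F> is empty, so FOLLOW(<F>) ⊇ FOLLOW(<G>) = {v}. Thus FOLLOW(<F>) = {v}.
FOLLOW(<G>): in <S>-><G> v v, <G> is followed by v v with FIRST {v}; in <F>-><S> <S> <G>, the suffix after <G> is empty, so FOLLOW(<G>) ⊇ FOLLOW(<F>) = {v}. Thus FOLLOW(<G>) = {v}.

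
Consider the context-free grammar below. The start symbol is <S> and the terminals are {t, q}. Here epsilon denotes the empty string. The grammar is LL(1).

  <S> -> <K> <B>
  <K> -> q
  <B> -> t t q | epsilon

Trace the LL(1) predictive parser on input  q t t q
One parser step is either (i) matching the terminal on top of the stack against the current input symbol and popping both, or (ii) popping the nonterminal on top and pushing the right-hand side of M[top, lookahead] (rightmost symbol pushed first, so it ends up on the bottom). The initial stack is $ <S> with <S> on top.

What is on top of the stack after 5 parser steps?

t

step 1: stack=$ <S>  input=q t t q $  — expand <S> -> <K> <B>
step 2: stack=$ <B> <K>  input=q t t q $  — expand <K> -> q
step 3: stack=$ <B> q  input=q t t q $  — match q
step 4: stack=$ <B>  input=t t q $  — expand <B> -> t t q
step 5: stack=$ q t t  input=t t q $  — match t
Stack after step 5: $ q t (top = t).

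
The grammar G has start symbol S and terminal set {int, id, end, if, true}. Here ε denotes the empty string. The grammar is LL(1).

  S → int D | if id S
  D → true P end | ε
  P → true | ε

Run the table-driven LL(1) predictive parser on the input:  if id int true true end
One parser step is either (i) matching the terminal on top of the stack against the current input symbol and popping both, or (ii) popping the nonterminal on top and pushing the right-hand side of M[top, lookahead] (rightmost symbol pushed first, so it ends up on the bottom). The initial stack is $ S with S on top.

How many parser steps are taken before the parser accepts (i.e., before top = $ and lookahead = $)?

10

step 1: stack=$ S  input=if id int true true end $  — expand S → if id S
step 2: stack=$ S id if  input=if id int true true end $  — match if
step 3: stack=$ S id  input=id int true true end $  — match id
step 4: stack=$ S  input=int true true end $  — expand S → int D
step 5: stack=$ D int  input=int true true end $  — match int
step 6: stack=$ D  input=true true end $  — expand D → true P end
step 7: stack=$ end P true  input=true true end $  — match true
step 8: stack=$ end P  input=true end $  — expand P → true
step 9: stack=$ end true  input=true end $  — match true
step 10: stack=$ end  input=end $  — match end
Accept reached after 10 steps.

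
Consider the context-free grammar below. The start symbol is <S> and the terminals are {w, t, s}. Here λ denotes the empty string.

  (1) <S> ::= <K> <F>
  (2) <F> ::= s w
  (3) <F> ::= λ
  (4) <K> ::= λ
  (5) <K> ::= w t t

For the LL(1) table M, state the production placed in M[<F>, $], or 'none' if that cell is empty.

FIRST(<F>): from <F>::=s w we get {s}; from <F>::=λ we get {λ}. So FIRST(<F>) = {λ, s}.
FIRST(<K>): from <K>::=λ we get {λ}; from <K>::=w t t we get {w}. So FIRST(<K>) = {λ, w}.
FIRST(<S>): from <S>::=<K> <F> we get {λ, s, w}. So FIRST(<S>) = {λ, s, w}.
FOLLOW(<S>) includes $ since <S> is the start symbol.
FOLLOW(<S>): <S> appears on no right-hand side. Thus FOLLOW(<S>) = {$}.
FOLLOW(<F>): in <S>::=<K> <F>, the suffix after <F> is empty, so FOLLOW(<F>) ⊇ FOLLOW(<S>) = {$}. Thus FOLLOW(<F>) = {$}.
For <F> ::= s w: FIRST(s w) = {s}, so it goes in M[<F>, t] for t ∈ {s}.
For <F> ::= λ: FIRST(λ) = {λ}, so it goes in M[<F>, t] for t ∈ {}; since λ ∈ FIRST, also for every t ∈ FOLLOW(<F>) = {$}.

<F> ::= λ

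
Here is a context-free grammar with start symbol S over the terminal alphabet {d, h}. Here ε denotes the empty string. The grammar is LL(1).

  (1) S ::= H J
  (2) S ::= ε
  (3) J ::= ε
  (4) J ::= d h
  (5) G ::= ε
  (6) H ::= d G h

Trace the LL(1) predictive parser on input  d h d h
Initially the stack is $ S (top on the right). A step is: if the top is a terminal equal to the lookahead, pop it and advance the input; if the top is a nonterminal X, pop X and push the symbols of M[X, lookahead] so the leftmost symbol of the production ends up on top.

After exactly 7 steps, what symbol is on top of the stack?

     Stack      Input      Action
  1  $ S        d h d h $  expand S ::= H J
  2  $ J H      d h d h $  expand H ::= d G h
  3  $ J h G d  d h d h $  match d
  4  $ J h G    h d h $    expand G ::= ε
  5  $ J h      h d h $    match h
  6  $ J        d h $      expand J ::= d h
  7  $ h d      d h $      match d
Stack after step 7: $ h (top = h).

h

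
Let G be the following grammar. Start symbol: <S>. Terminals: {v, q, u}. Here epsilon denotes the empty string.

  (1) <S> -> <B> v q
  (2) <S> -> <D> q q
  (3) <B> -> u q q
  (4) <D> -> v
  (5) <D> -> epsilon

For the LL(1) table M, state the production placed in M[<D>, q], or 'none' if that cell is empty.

<D> -> epsilon

FIRST(<B>) = {u}
FIRST(<D>) = {epsilon, v}
FIRST(<S>) = {q, u, v}  (via <B> v q, <D> q q)
FOLLOW(<S>) includes $ since <S> is the start symbol.
FOLLOW(<D>): in <S>-><D> q q, <D> is followed by q q with FIRST {q}. Thus FOLLOW(<D>) = {q}.
For <D> -> v: FIRST(v) = {v}, so it goes in M[<D>, t] for t ∈ {v}.
For <D> -> epsilon: FIRST(epsilon) = {epsilon}, so it goes in M[<D>, t] for t ∈ {}; since epsilon ∈ FIRST, also for every t ∈ FOLLOW(<D>) = {q}.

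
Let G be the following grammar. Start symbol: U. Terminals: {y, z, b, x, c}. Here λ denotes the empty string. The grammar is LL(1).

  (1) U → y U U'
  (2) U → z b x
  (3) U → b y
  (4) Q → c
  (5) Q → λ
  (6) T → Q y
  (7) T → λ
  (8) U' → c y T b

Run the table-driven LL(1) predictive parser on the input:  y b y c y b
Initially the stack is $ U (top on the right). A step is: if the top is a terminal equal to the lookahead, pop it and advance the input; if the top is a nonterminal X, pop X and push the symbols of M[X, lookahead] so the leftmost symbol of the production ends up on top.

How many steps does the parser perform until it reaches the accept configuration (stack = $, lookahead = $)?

step 1: stack=$ U  input=y b y c y b $  — expand U → y U U'
step 2: stack=$ U' U y  input=y b y c y b $  — match y
step 3: stack=$ U' U  input=b y c y b $  — expand U → b y
step 4: stack=$ U' y b  input=b y c y b $  — match b
step 5: stack=$ U' y  input=y c y b $  — match y
step 6: stack=$ U'  input=c y b $  — expand U' → c y T b
step 7: stack=$ b T y c  input=c y b $  — match c
step 8: stack=$ b T y  input=y b $  — match y
step 9: stack=$ b T  input=b $  — expand T → λ
step 10: stack=$ b  input=b $  — match b
Accept reached after 10 steps.

10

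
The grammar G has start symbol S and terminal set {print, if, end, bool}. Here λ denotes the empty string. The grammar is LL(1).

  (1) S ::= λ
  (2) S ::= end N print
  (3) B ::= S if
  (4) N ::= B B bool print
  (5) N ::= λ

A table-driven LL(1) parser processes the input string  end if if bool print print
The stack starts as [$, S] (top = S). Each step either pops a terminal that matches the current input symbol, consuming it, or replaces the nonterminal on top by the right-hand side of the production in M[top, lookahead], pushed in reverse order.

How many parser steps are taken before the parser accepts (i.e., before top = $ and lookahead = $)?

12

      Stack                      Input                         Action
   1  $ S                        end if if bool print print $  expand S ::= end N print
   2  $ print N end              end if if bool print print $  match end
   3  $ print N                  if if bool print print $      expand N ::= B B bool print
   4  $ print print bool B B     if if bool print print $      expand B ::= S if
   5  $ print print bool B if S  if if bool print print $      expand S ::= λ
   6  $ print print bool B if    if if bool print print $      match if
   7  $ print print bool B       if bool print print $         expand B ::= S if
   8  $ print print bool if S    if bool print print $         expand S ::= λ
   9  $ print print bool if      if bool print print $         match if
  10  $ print print bool         bool print print $            match bool
  11  $ print print              print print $                 match print
  12  $ print                    print $                       match print
Accept reached after 12 steps.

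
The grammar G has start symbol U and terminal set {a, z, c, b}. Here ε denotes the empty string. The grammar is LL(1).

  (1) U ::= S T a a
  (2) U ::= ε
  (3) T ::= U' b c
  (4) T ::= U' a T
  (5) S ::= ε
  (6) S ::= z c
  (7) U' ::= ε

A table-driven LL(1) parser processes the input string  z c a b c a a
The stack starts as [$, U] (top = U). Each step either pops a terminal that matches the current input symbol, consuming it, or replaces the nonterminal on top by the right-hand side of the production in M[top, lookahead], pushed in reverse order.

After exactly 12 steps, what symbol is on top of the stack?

a

      Stack         Input            Action
   1  $ U           z c a b c a a $  expand U ::= S T a a
   2  $ a a T S     z c a b c a a $  expand S ::= z c
   3  $ a a T c z   z c a b c a a $  match z
   4  $ a a T c     c a b c a a $    match c
   5  $ a a T       a b c a a $      expand T ::= U' a T
   6  $ a a T a U'  a b c a a $      expand U' ::= ε
   7  $ a a T a     a b c a a $      match a
   8  $ a a T       b c a a $        expand T ::= U' b c
   9  $ a a c b U'  b c a a $        expand U' ::= ε
  10  $ a a c b     b c a a $        match b
  11  $ a a c       c a a $          match c
  12  $ a a         a a $            match a
Stack after step 12: $ a (top = a).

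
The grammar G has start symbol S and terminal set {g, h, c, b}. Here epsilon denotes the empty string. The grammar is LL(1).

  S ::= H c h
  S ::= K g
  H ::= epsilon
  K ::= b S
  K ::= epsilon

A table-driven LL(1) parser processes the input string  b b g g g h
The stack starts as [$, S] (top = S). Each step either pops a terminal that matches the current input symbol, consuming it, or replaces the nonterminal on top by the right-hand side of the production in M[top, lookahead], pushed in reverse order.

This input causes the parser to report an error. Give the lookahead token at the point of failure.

      Stack      Input          Action
   1  $ S        b b g g g h $  expand S ::= K g
   2  $ g K      b b g g g h $  expand K ::= b S
   3  $ g S b    b b g g g h $  match b
   4  $ g S      b g g g h $    expand S ::= K g
   5  $ g g K    b g g g h $    expand K ::= b S
   6  $ g g S b  b g g g h $    match b
   7  $ g g S    g g g h $      expand S ::= K g
   8  $ g g g K  g g g h $      expand K ::= epsilon
   9  $ g g g    g g g h $      match g
  10  $ g g      g g h $        match g
  11  $ g        g h $          match g
  12  $          h $            error: stack empty but input remains

h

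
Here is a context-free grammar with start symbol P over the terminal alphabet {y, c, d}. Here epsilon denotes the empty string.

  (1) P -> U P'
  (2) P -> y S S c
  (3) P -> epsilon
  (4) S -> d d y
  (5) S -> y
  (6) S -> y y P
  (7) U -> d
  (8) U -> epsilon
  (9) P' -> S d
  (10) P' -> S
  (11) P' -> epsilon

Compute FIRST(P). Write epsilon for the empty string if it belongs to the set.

FIRST(S) = {d, y}
FIRST(U) = {epsilon, d}
FIRST(P') = {epsilon, d, y}  (via S d, S)
FIRST(P) = {epsilon, d, y}  (via U P')

{epsilon, d, y}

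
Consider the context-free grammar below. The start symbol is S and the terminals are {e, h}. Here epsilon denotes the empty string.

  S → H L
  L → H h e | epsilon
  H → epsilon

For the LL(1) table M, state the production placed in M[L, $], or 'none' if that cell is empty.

L → epsilon

FIRST(H): from H→epsilon we get {epsilon}. So FIRST(H) = {epsilon}.
FIRST(L): from L→H h e we get {h}; from L→epsilon we get {epsilon}. So FIRST(L) = {epsilon, h}.
FIRST(S): from S→H L we get {epsilon, h}. So FIRST(S) = {epsilon, h}.
FOLLOW(S) includes $ since S is the start symbol.
FOLLOW(S): S appears on no right-hand side. Thus FOLLOW(S) = {$}.
FOLLOW(L): in S→H L, the suffix after L is empty, so FOLLOW(L) ⊇ FOLLOW(S) = {$}. Thus FOLLOW(L) = {$}.
For L → H h e: FIRST(H h e) = {h}, so it goes in M[L, t] for t ∈ {h}.
For L → epsilon: FIRST(epsilon) = {epsilon}, so it goes in M[L, t] for t ∈ {}; since epsilon ∈ FIRST, also for every t ∈ FOLLOW(L) = {$}.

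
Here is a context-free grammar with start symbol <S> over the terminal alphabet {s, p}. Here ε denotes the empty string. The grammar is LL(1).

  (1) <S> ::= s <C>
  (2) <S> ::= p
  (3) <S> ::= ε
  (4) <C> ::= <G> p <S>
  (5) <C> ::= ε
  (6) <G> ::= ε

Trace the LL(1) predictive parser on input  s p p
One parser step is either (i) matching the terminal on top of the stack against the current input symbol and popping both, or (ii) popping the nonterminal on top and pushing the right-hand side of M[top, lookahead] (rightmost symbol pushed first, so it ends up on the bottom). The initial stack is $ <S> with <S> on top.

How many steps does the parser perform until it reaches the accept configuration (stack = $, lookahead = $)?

step 1: stack=$ <S>  input=s p p $  — expand <S> ::= s <C>
step 2: stack=$ <C> s  input=s p p $  — match s
step 3: stack=$ <C>  input=p p $  — expand <C> ::= <G> p <S>
step 4: stack=$ <S> p <G>  input=p p $  — expand <G> ::= ε
step 5: stack=$ <S> p  input=p p $  — match p
step 6: stack=$ <S>  input=p $  — expand <S> ::= p
step 7: stack=$ p  input=p $  — match p
Accept reached after 7 steps.

7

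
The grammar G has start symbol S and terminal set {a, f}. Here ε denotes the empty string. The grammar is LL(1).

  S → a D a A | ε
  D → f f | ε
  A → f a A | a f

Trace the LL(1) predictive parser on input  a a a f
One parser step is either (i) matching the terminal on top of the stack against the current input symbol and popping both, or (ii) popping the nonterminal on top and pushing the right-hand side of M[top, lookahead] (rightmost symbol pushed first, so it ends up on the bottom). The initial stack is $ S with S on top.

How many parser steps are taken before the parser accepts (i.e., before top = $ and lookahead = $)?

step 1: stack=$ S  input=a a a f $  — expand S → a D a A
step 2: stack=$ A a D a  input=a a a f $  — match a
step 3: stack=$ A a D  input=a a f $  — expand D → ε
step 4: stack=$ A a  input=a a f $  — match a
step 5: stack=$ A  input=a f $  — expand A → a f
step 6: stack=$ f a  input=a f $  — match a
step 7: stack=$ f  input=f $  — match f
Accept reached after 7 steps.

7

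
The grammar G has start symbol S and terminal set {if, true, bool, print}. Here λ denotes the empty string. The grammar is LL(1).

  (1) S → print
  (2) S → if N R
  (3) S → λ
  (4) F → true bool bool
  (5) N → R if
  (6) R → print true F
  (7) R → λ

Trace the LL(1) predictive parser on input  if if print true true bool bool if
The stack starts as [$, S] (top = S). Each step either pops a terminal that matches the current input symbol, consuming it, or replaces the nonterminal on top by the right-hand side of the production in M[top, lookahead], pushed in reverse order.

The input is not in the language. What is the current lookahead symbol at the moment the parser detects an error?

if

      Stack             Input                                 Action
   1  $ S               if if print true true bool bool if $  expand S → if N R
   2  $ R N if          if if print true true bool bool if $  match if
   3  $ R N             if print true true bool bool if $     expand N → R if
   4  $ R if R          if print true true bool bool if $     expand R → λ
   5  $ R if            if print true true bool bool if $     match if
   6  $ R               print true true bool bool if $        expand R → print true F
   7  $ F true print    print true true bool bool if $        match print
   8  $ F true          true true bool bool if $              match true
   9  $ F               true bool bool if $                   expand F → true bool bool
  10  $ bool bool true  true bool bool if $                   match true
  11  $ bool bool       bool bool if $                        match bool
  12  $ bool            bool if $                             match bool
  13  $                 if $                                  error: stack empty but input remains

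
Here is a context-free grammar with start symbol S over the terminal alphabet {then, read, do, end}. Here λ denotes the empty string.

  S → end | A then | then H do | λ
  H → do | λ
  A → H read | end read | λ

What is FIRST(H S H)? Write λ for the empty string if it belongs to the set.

{λ, do, end, read, then}

FIRST(H) = {λ, do}
FIRST(A) = {λ, do, end, read}  (via H read)
FIRST(S) = {λ, do, end, read, then}  (via A then)
FIRST(H S H): take FIRST of each symbol in turn, carrying on past any symbol whose FIRST contains λ; result {λ, do, end, read, then}.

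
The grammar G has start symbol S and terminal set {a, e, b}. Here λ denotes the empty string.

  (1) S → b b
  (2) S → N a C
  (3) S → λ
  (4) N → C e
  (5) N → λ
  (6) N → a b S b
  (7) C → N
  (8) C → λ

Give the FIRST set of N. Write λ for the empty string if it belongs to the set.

FIRST(S) = {λ, a, b, e}  (via N a C)
FIRST(N) = {λ, a, e}  (via C e)
FIRST(C) = {λ, a, e}  (via N)

{λ, a, e}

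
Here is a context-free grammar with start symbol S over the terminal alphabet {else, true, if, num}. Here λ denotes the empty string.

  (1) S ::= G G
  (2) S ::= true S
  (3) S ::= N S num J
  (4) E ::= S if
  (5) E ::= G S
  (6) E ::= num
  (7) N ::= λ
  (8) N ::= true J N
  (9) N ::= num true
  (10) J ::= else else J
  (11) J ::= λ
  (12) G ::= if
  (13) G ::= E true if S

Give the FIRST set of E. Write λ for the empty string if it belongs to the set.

{if, num, true}

FIRST(N): from N::=λ we get {λ}; from N::=true J N we get {true}; from N::=num true we get {num}. So FIRST(N) = {λ, num, true}.
FIRST(J): from J::=else else J we get {else}; from J::=λ we get {λ}. So FIRST(J) = {λ, else}.
FIRST(S): from S::=G G we get {if, num, true}; from S::=true S we get {true}; from S::=N S num J we get {if, num, true}. So FIRST(S) = {if, num, true}.
FIRST(E): from E::=S if we get {if, num, true}; from E::=G S we get {if, num, true}; from E::=num we get {num}. So FIRST(E) = {if, num, true}.
FIRST(G): from G::=if we get {if}; from G::=E true if S we get {if, num, true}. So FIRST(G) = {if, num, true}.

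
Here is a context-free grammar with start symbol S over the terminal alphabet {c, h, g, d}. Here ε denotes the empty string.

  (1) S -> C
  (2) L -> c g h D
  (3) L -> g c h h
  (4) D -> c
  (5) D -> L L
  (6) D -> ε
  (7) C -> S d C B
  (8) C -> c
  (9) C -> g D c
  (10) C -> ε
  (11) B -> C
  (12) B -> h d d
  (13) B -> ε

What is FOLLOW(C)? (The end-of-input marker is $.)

FIRST(L): from L->c g h D we get {c}; from L->g c h h we get {g}. So FIRST(L) = {c, g}.
FIRST(D): from D->c we get {c}; from D->L L we get {c, g}; from D->ε we get {ε}. So FIRST(D) = {ε, c, g}.
FIRST(S): from S->C we get {ε, c, d, g}. So FIRST(S) = {ε, c, d, g}.
FIRST(C): from C->S d C B we get {c, d, g}; from C->c we get {c}; from C->g D c we get {g}; from C->ε we get {ε}. So FIRST(C) = {ε, c, d, g}.
FIRST(B): from B->C we get {ε, c, d, g}; from B->h d d we get {h}; from B->ε we get {ε}. So FIRST(B) = {ε, c, d, g, h}.
FOLLOW(S) includes $ since S is the start symbol.
FOLLOW(S): in C->S d C B, S is followed by d C B with FIRST {d}. Thus FOLLOW(S) = {$, d}.
FOLLOW(L): in D->L L (occurrence 1), L is followed by L with FIRST {c, g}; in D->L L (occurrence 2), the suffix after L is empty, so FOLLOW(L) ⊇ FOLLOW(D) = {c, g}. Thus FOLLOW(L) = {c, g}.
FOLLOW(D): in L->c g h D, the suffix after D is empty, so FOLLOW(D) ⊇ FOLLOW(L) = {c, g}; in C->g D c, D is followed by c with FIRST {c}. Thus FOLLOW(D) = {c, g}.
FOLLOW(C): in S->C, the suffix after C is empty, so FOLLOW(C) ⊇ FOLLOW(S) = {$, d}; in C->S d C B, C is followed by B with FIRST {ε, c, d, g, h}; in C->S d C B, the suffix after C is nullable (adds nothing new); in B->C, the suffix after C is empty, so FOLLOW(C) ⊇ FOLLOW(B) = {$, c, d, g, h}. Thus FOLLOW(C) = {$, c, d, g, h}.
FOLLOW(B): in C->S d C B, the suffix after B is empty, so FOLLOW(B) ⊇ FOLLOW(C) = {$, c, d, g, h}. Thus FOLLOW(B) = {$, c, d, g, h}.

{$, c, d, g, h}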